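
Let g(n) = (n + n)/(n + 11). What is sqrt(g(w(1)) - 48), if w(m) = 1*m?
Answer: I*sqrt(1722)/6 ≈ 6.9162*I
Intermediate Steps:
w(m) = m
g(n) = 2*n/(11 + n) (g(n) = (2*n)/(11 + n) = 2*n/(11 + n))
sqrt(g(w(1)) - 48) = sqrt(2*1/(11 + 1) - 48) = sqrt(2*1/12 - 48) = sqrt(2*1*(1/12) - 48) = sqrt(1/6 - 48) = sqrt(-287/6) = I*sqrt(1722)/6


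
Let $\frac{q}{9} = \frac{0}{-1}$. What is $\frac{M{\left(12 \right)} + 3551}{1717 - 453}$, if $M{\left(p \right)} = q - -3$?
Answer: $\frac{1777}{632} \approx 2.8117$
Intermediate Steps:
$q = 0$ ($q = 9 \frac{0}{-1} = 9 \cdot 0 \left(-1\right) = 9 \cdot 0 = 0$)
$M{\left(p \right)} = 3$ ($M{\left(p \right)} = 0 - -3 = 0 + 3 = 3$)
$\frac{M{\left(12 \right)} + 3551}{1717 - 453} = \frac{3 + 3551}{1717 - 453} = \frac{3554}{1264} = 3554 \cdot \frac{1}{1264} = \frac{1777}{632}$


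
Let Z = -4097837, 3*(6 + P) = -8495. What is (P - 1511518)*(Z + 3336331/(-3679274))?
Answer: 68496132207664533823/11037822 ≈ 6.2056e+12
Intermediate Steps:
P = -8513/3 (P = -6 + (⅓)*(-8495) = -6 - 8495/3 = -8513/3 ≈ -2837.7)
(P - 1511518)*(Z + 3336331/(-3679274)) = (-8513/3 - 1511518)*(-4097837 + 3336331/(-3679274)) = -4543067*(-4097837 + 3336331*(-1/3679274))/3 = -4543067*(-4097837 - 3336331/3679274)/3 = -4543067/3*(-15077068466669/3679274) = 68496132207664533823/11037822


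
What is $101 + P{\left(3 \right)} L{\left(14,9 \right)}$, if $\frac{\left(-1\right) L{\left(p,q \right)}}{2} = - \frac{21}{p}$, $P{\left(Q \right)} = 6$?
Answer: $119$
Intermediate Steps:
$L{\left(p,q \right)} = \frac{42}{p}$ ($L{\left(p,q \right)} = - 2 \left(- \frac{21}{p}\right) = \frac{42}{p}$)
$101 + P{\left(3 \right)} L{\left(14,9 \right)} = 101 + 6 \cdot \frac{42}{14} = 101 + 6 \cdot 42 \cdot \frac{1}{14} = 101 + 6 \cdot 3 = 101 + 18 = 119$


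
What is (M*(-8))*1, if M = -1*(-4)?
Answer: -32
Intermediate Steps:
M = 4
(M*(-8))*1 = (4*(-8))*1 = -32*1 = -32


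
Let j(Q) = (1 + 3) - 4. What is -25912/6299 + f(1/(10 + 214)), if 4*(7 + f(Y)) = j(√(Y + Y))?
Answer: -70005/6299 ≈ -11.114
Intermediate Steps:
j(Q) = 0 (j(Q) = 4 - 4 = 0)
f(Y) = -7 (f(Y) = -7 + (¼)*0 = -7 + 0 = -7)
-25912/6299 + f(1/(10 + 214)) = -25912/6299 - 7 = -70005/6299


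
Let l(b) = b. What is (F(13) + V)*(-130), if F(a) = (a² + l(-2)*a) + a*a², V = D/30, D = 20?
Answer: -912860/3 ≈ -3.0429e+5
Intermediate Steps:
V = ⅔ (V = 20/30 = 20*(1/30) = ⅔ ≈ 0.66667)
F(a) = a² + a³ - 2*a (F(a) = (a² - 2*a) + a*a² = (a² - 2*a) + a³ = a² + a³ - 2*a)
(F(13) + V)*(-130) = (13*(-2 + 13 + 13²) + ⅔)*(-130) = (13*(-2 + 13 + 169) + ⅔)*(-130) = (13*180 + ⅔)*(-130) = (2340 + ⅔)*(-130) = (7022/3)*(-130) = -912860/3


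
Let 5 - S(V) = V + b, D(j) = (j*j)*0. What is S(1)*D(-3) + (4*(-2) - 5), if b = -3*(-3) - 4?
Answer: -13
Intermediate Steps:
b = 5 (b = 9 - 4 = 5)
D(j) = 0 (D(j) = j²*0 = 0)
S(V) = -V (S(V) = 5 - (V + 5) = 5 - (5 + V) = 5 + (-5 - V) = -V)
S(1)*D(-3) + (4*(-2) - 5) = -1*1*0 + (4*(-2) - 5) = -1*0 + (-8 - 5) = 0 - 13 = -13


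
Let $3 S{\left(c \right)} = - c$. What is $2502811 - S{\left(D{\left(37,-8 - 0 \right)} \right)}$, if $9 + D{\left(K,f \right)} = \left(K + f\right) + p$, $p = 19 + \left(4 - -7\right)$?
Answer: $\frac{7508483}{3} \approx 2.5028 \cdot 10^{6}$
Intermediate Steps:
$p = 30$ ($p = 19 + \left(4 + 7\right) = 19 + 11 = 30$)
$D{\left(K,f \right)} = 21 + K + f$ ($D{\left(K,f \right)} = -9 + \left(\left(K + f\right) + 30\right) = -9 + \left(30 + K + f\right) = 21 + K + f$)
$S{\left(c \right)} = - \frac{c}{3}$ ($S{\left(c \right)} = \frac{\left(-1\right) c}{3} = - \frac{c}{3}$)
$2502811 - S{\left(D{\left(37,-8 - 0 \right)} \right)} = 2502811 - - \frac{21 + 37 - 8}{3} = 2502811 - \left(- \frac{1}{3}\right) 50 = 2502811 - - \frac{50}{3} = 2502811 + \frac{50}{3} = \frac{7508483}{3}$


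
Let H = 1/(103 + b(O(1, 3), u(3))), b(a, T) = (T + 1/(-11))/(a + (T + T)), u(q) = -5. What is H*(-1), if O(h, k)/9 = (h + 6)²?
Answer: -4741/488267 ≈ -0.0097098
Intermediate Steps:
O(h, k) = 9*(6 + h)² (O(h, k) = 9*(h + 6)² = 9*(6 + h)²)
b(a, T) = (-1/11 + T)/(a + 2*T) (b(a, T) = (T - 1/11)/(a + 2*T) = (-1/11 + T)/(a + 2*T))
H = 4741/488267 (H = 1/(103 + (-1/11 - 5)/(9*(6 + 1)² + 2*(-5))) = 1/(103 - 56/11/(9*7² - 10)) = 1/(103 - 56/11/(9*49 - 10)) = 1/(103 - 56/11/(441 - 10)) = 1/(103 - 56/11/431) = 1/(103 + (1/431)*(-56/11)) = 1/(103 - 56/4741) = 1/(488267/4741) = 4741/488267 ≈ 0.0097098)
H*(-1) = (4741/488267)*(-1) = -4741/488267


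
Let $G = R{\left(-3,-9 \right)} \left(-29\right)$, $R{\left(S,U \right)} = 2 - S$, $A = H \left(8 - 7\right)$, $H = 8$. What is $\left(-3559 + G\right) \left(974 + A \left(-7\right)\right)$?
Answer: $-3400272$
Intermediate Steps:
$A = 8$ ($A = 8 \left(8 - 7\right) = 8 \cdot 1 = 8$)
$G = -145$ ($G = \left(2 - -3\right) \left(-29\right) = \left(2 + 3\right) \left(-29\right) = 5 \left(-29\right) = -145$)
$\left(-3559 + G\right) \left(974 + A \left(-7\right)\right) = \left(-3559 - 145\right) \left(974 + 8 \left(-7\right)\right) = - 3704 \left(974 - 56\right) = \left(-3704\right) 918 = -3400272$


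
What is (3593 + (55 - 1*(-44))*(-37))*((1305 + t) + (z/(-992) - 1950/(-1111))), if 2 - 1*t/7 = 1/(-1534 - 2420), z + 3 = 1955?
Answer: -6285731781665/68089857 ≈ -92315.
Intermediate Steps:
z = 1952 (z = -3 + 1955 = 1952)
t = 55363/3954 (t = 14 - 7/(-1534 - 2420) = 14 - 7/(-3954) = 14 - 7*(-1/3954) = 14 + 7/3954 = 55363/3954 ≈ 14.002)
(3593 + (55 - 1*(-44))*(-37))*((1305 + t) + (z/(-992) - 1950/(-1111))) = (3593 + (55 - 1*(-44))*(-37))*((1305 + 55363/3954) + (1952/(-992) - 1950/(-1111))) = (3593 + (55 + 44)*(-37))*(5215333/3954 + (1952*(-1/992) - 1950*(-1/1111))) = (3593 + 99*(-37))*(5215333/3954 + (-61/31 + 1950/1111)) = (3593 - 3663)*(5215333/3954 - 7321/34441) = -70*179592336619/136179714 = -6285731781665/68089857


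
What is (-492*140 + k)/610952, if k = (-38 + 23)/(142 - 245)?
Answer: -7094625/62928056 ≈ -0.11274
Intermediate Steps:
k = 15/103 (k = -15/(-103) = -15*(-1/103) = 15/103 ≈ 0.14563)
(-492*140 + k)/610952 = (-492*140 + 15/103)/610952 = (-68880 + 15/103)*(1/610952) = -7094625/103*1/610952 = -7094625/62928056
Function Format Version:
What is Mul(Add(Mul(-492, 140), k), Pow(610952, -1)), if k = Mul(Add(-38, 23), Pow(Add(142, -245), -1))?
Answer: Rational(-7094625, 62928056) ≈ -0.11274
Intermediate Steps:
k = Rational(15, 103) (k = Mul(-15, Pow(-103, -1)) = Mul(-15, Rational(-1, 103)) = Rational(15, 103) ≈ 0.14563)
Mul(Add(Mul(-492, 140), k), Pow(610952, -1)) = Mul(Add(Mul(-492, 140), Rational(15, 103)), Pow(610952, -1)) = Mul(Add(-68880, Rational(15, 103)), Rational(1, 610952)) = Mul(Rational(-7094625, 103), Rational(1, 610952)) = Rational(-7094625, 62928056)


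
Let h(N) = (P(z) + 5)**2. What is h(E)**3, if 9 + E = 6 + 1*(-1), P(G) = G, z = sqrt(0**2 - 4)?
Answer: -15939 + 18460*I ≈ -15939.0 + 18460.0*I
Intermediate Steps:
z = 2*I (z = sqrt(0 - 4) = sqrt(-4) = 2*I ≈ 2.0*I)
E = -4 (E = -9 + (6 + 1*(-1)) = -9 + (6 - 1) = -9 + 5 = -4)
h(N) = (5 + 2*I)**2 (h(N) = (2*I + 5)**2 = (5 + 2*I)**2)
h(E)**3 = (21 + 20*I)**3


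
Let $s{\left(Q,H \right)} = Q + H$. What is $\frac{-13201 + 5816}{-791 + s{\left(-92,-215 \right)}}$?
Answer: $\frac{7385}{1098} \approx 6.7259$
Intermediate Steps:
$s{\left(Q,H \right)} = H + Q$
$\frac{-13201 + 5816}{-791 + s{\left(-92,-215 \right)}} = \frac{-13201 + 5816}{-791 - 307} = - \frac{7385}{-791 - 307} = - \frac{7385}{-1098} = \left(-7385\right) \left(- \frac{1}{1098}\right) = \frac{7385}{1098}$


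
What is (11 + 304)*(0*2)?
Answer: 0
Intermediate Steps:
(11 + 304)*(0*2) = 315*0 = 0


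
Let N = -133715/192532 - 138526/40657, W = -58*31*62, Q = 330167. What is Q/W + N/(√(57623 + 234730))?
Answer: -330167/111476 - 10702379529*√292353/762824357687324 ≈ -2.9694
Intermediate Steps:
W = -111476 (W = -1798*62 = -111476)
N = -32107138587/7827773524 (N = -133715*1/192532 - 138526*1/40657 = -133715/192532 - 138526/40657 = -32107138587/7827773524 ≈ -4.1017)
Q/W + N/(√(57623 + 234730)) = 330167/(-111476) - 32107138587/(7827773524*√(57623 + 234730)) = 330167*(-1/111476) - 32107138587*√292353/292353/7827773524 = -330167/111476 - 10702379529*√292353/762824357687324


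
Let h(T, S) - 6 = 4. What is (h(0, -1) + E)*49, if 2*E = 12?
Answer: 784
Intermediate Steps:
E = 6 (E = (1/2)*12 = 6)
h(T, S) = 10 (h(T, S) = 6 + 4 = 10)
(h(0, -1) + E)*49 = (10 + 6)*49 = 16*49 = 784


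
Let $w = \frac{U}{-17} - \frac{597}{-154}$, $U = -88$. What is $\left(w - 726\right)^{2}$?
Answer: $\frac{3523005119089}{6853924} \approx 5.1401 \cdot 10^{5}$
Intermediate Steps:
$w = \frac{23701}{2618}$ ($w = - \frac{88}{-17} - \frac{597}{-154} = \left(-88\right) \left(- \frac{1}{17}\right) - - \frac{597}{154} = \frac{88}{17} + \frac{597}{154} = \frac{23701}{2618} \approx 9.0531$)
$\left(w - 726\right)^{2} = \left(\frac{23701}{2618} - 726\right)^{2} = \left(- \frac{1876967}{2618}\right)^{2} = \frac{3523005119089}{6853924}$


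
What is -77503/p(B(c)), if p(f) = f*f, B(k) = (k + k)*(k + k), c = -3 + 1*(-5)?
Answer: -77503/65536 ≈ -1.1826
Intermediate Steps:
c = -8 (c = -3 - 5 = -8)
B(k) = 4*k² (B(k) = (2*k)*(2*k) = 4*k²)
p(f) = f²
-77503/p(B(c)) = -77503/((4*(-8)²)²) = -77503/((4*64)²) = -77503/(256²) = -77503/65536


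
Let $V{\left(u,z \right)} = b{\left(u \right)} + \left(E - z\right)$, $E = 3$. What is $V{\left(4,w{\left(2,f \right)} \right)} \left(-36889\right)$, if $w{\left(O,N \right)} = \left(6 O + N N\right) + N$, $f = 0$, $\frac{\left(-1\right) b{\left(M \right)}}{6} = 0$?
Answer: $332001$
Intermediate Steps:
$b{\left(M \right)} = 0$ ($b{\left(M \right)} = \left(-6\right) 0 = 0$)
$w{\left(O,N \right)} = N + N^{2} + 6 O$ ($w{\left(O,N \right)} = \left(6 O + N^{2}\right) + N = \left(N^{2} + 6 O\right) + N = N + N^{2} + 6 O$)
$V{\left(u,z \right)} = 3 - z$ ($V{\left(u,z \right)} = 0 - \left(-3 + z\right) = 3 - z$)
$V{\left(4,w{\left(2,f \right)} \right)} \left(-36889\right) = \left(3 - \left(0 + 0^{2} + 6 \cdot 2\right)\right) \left(-36889\right) = \left(3 - \left(0 + 0 + 12\right)\right) \left(-36889\right) = \left(3 - 12\right) \left(-36889\right) = \left(-9\right) \left(-36889\right) = 332001$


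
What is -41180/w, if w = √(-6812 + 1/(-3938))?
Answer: 41180*I*√105639437266/26825657 ≈ 498.94*I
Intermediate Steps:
w = I*√105639437266/3938 (w = √(-6812 - 1/3938) = √(-26825657/3938) = I*√105639437266/3938 ≈ 82.535*I)
-41180/w = -41180*(-I*√105639437266/26825657) = -(-41180)*I*√105639437266/26825657 = 41180*I*√105639437266/26825657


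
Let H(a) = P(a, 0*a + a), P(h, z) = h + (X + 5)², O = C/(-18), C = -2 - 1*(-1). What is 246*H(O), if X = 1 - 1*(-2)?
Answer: 47273/3 ≈ 15758.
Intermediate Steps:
C = -1 (C = -2 + 1 = -1)
X = 3 (X = 1 + 2 = 3)
O = 1/18 (O = -1/(-18) = -1*(-1/18) = 1/18 ≈ 0.055556)
P(h, z) = 64 + h (P(h, z) = h + (3 + 5)² = h + 8² = h + 64 = 64 + h)
H(a) = 64 + a
246*H(O) = 246*(64 + 1/18) = 246*(1153/18) = 47273/3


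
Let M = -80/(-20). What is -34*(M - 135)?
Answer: 4454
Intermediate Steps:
M = 4 (M = -80*(-1/20) = 4)
-34*(M - 135) = -34*(4 - 135) = -34*(-131) = 4454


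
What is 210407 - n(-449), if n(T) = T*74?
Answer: 243633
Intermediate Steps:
n(T) = 74*T
210407 - n(-449) = 210407 - 74*(-449) = 210407 - 1*(-33226) = 210407 + 33226 = 243633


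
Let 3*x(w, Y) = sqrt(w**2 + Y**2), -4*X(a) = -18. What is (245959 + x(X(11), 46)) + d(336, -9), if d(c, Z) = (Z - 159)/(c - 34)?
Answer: 37139725/151 + sqrt(8545)/6 ≈ 2.4597e+5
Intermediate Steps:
d(c, Z) = (-159 + Z)/(-34 + c)
X(a) = 9/2 (X(a) = -1/4*(-18) = 9/2)
x(w, Y) = sqrt(Y**2 + w**2)/3 (x(w, Y) = sqrt(w**2 + Y**2)/3 = sqrt(Y**2 + w**2)/3)
(245959 + x(X(11), 46)) + d(336, -9) = (245959 + sqrt(46**2 + (9/2)**2)/3) + (-159 - 9)/(-34 + 336) = (245959 + sqrt(2116 + 81/4)/3) - 168/302 = (245959 + sqrt(8545/4)/3) + (1/302)*(-168) = (245959 + (sqrt(8545)/2)/3) - 84/151 = (245959 + sqrt(8545)/6) - 84/151 = 37139725/151 + sqrt(8545)/6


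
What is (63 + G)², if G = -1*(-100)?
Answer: 26569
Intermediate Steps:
G = 100
(63 + G)² = (63 + 100)² = 163² = 26569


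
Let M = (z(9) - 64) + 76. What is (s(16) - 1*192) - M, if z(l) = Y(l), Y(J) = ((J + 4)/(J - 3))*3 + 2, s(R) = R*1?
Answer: -393/2 ≈ -196.50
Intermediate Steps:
s(R) = R
Y(J) = 2 + 3*(4 + J)/(-3 + J) (Y(J) = ((4 + J)/(-3 + J))*3 + 2 = 3*(4 + J)/(-3 + J) + 2 = 2 + 3*(4 + J)/(-3 + J))
z(l) = (6 + 5*l)/(-3 + l)
M = 41/2 (M = ((6 + 5*9)/(-3 + 9) - 64) + 76 = ((6 + 45)/6 - 64) + 76 = ((1/6)*51 - 64) + 76 = (17/2 - 64) + 76 = -111/2 + 76 = 41/2 ≈ 20.500)
(s(16) - 1*192) - M = (16 - 1*192) - 1*41/2 = (16 - 192) - 41/2 = -176 - 41/2 = -393/2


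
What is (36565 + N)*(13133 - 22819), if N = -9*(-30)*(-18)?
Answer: -307094630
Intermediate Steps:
N = -4860 (N = 270*(-18) = -4860)
(36565 + N)*(13133 - 22819) = (36565 - 4860)*(13133 - 22819) = 31705*(-9686) = -307094630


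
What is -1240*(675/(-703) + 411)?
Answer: -357439920/703 ≈ -5.0845e+5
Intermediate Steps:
-1240*(675/(-703) + 411) = -1240*(675*(-1/703) + 411) = -1240*(-675/703 + 411) = -1240*288258/703 = -357439920/703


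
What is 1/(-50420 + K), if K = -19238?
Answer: -1/69658 ≈ -1.4356e-5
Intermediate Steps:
1/(-50420 + K) = 1/(-50420 - 19238) = 1/(-69658) = -1/69658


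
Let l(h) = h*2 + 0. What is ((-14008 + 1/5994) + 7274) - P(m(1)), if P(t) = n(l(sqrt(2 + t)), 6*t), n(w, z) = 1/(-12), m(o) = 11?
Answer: -80726191/11988 ≈ -6733.9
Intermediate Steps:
l(h) = 2*h (l(h) = 2*h + 0 = 2*h)
n(w, z) = -1/12
P(t) = -1/12
((-14008 + 1/5994) + 7274) - P(m(1)) = ((-14008 + 1/5994) + 7274) - 1*(-1/12) = ((-14008 + 1/5994) + 7274) + 1/12 = (-83963951/5994 + 7274) + 1/12 = -40363595/5994 + 1/12 = -80726191/11988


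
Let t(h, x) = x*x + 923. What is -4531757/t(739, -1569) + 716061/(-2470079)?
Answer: -12957229766527/6083024032036 ≈ -2.1301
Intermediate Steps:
t(h, x) = 923 + x² (t(h, x) = x² + 923 = 923 + x²)
-4531757/t(739, -1569) + 716061/(-2470079) = -4531757/(923 + (-1569)²) + 716061/(-2470079) = -4531757/(923 + 2461761) + 716061*(-1/2470079) = -4531757/2462684 - 716061/2470079 = -12957229766527/6083024032036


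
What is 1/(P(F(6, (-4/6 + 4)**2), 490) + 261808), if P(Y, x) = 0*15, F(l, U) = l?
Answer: 1/261808 ≈ 3.8196e-6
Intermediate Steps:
P(Y, x) = 0
1/(P(F(6, (-4/6 + 4)**2), 490) + 261808) = 1/(0 + 261808) = 1/261808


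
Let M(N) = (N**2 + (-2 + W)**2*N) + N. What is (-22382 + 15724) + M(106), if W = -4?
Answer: 8500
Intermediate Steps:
M(N) = N**2 + 37*N (M(N) = (N**2 + (-2 - 4)**2*N) + N = (N**2 + (-6)**2*N) + N = (N**2 + 36*N) + N = N**2 + 37*N)
(-22382 + 15724) + M(106) = (-22382 + 15724) + 106*(37 + 106) = -6658 + 106*143 = -6658 + 15158 = 8500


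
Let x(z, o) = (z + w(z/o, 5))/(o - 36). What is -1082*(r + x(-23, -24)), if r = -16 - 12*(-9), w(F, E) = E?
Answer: -499343/5 ≈ -99869.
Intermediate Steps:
x(z, o) = (5 + z)/(-36 + o) (x(z, o) = (z + 5)/(o - 36) = (5 + z)/(-36 + o))
r = 92 (r = -16 + 108 = 92)
-1082*(r + x(-23, -24)) = -1082*(92 + (5 - 23)/(-36 - 24)) = -1082*(92 - 18/(-60)) = -1082*(92 - 1/60*(-18)) = -1082*(92 + 3/10) = -1082*923/10 = -499343/5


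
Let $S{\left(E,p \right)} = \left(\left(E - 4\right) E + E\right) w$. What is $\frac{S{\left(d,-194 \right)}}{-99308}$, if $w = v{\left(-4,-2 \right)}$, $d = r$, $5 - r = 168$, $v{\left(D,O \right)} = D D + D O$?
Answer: $- \frac{162348}{24827} \approx -6.5392$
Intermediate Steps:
$v{\left(D,O \right)} = D^{2} + D O$
$r = -163$ ($r = 5 - 168 = -163$)
$d = -163$
$w = 24$ ($w = - 4 \left(-4 - 2\right) = \left(-4\right) \left(-6\right) = 24$)
$S{\left(E,p \right)} = 24 E + 24 E \left(-4 + E\right)$ ($S{\left(E,p \right)} = \left(\left(E - 4\right) E + E\right) 24 = \left(\left(-4 + E\right) E + E\right) 24 = \left(E \left(-4 + E\right) + E\right) 24 = \left(E + E \left(-4 + E\right)\right) 24 = 24 E + 24 E \left(-4 + E\right)$)
$\frac{S{\left(d,-194 \right)}}{-99308} = \frac{24 \left(-163\right) \left(-3 - 163\right)}{-99308} = 24 \left(-163\right) \left(-166\right) \left(- \frac{1}{99308}\right) = 649392 \left(- \frac{1}{99308}\right) = - \frac{162348}{24827}$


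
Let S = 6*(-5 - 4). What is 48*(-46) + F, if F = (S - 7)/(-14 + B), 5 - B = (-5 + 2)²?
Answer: -39683/18 ≈ -2204.6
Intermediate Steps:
B = -4 (B = 5 - (-5 + 2)² = 5 - 1*(-3)² = 5 - 1*9 = 5 - 9 = -4)
S = -54 (S = 6*(-9) = -54)
F = 61/18 (F = (-54 - 7)/(-14 - 4) = -61/(-18) = -61*(-1/18) = 61/18 ≈ 3.3889)
48*(-46) + F = 48*(-46) + 61/18 = -2208 + 61/18 = -39683/18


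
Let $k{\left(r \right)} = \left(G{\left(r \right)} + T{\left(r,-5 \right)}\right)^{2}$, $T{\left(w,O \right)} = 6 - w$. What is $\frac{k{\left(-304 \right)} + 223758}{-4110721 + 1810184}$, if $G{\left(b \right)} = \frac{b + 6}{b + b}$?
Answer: $- \frac{29588102649}{212606427392} \approx -0.13917$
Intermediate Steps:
$G{\left(b \right)} = \frac{6 + b}{2 b}$
$k{\left(r \right)} = \left(6 - r + \frac{6 + r}{2 r}\right)^{2}$ ($k{\left(r \right)} = \left(\frac{6 + r}{2 r} - \left(-6 + r\right)\right)^{2} = \left(6 - r + \frac{6 + r}{2 r}\right)^{2}$)
$\frac{k{\left(-304 \right)} + 223758}{-4110721 + 1810184} = \frac{\frac{\left(6 - 304 + 2 \left(-304\right) \left(6 - -304\right)\right)^{2}}{4 \cdot 92416} + 223758}{-4110721 + 1810184} = \frac{\frac{1}{4} \cdot \frac{1}{92416} \left(6 - 304 + 2 \left(-304\right) \left(6 + 304\right)\right)^{2} + 223758}{-2300537} = \left(\frac{1}{4} \cdot \frac{1}{92416} \left(6 - 304 + 2 \left(-304\right) 310\right)^{2} + 223758\right) \left(- \frac{1}{2300537}\right) = \left(\frac{1}{4} \cdot \frac{1}{92416} \left(6 - 304 - 188480\right)^{2} + 223758\right) \left(- \frac{1}{2300537}\right) = \left(\frac{1}{4} \cdot \frac{1}{92416} \left(-188778\right)^{2} + 223758\right) \left(- \frac{1}{2300537}\right) = \left(\frac{1}{4} \cdot \frac{1}{92416} \cdot 35637133284 + 223758\right) \left(- \frac{1}{2300537}\right) = \left(\frac{8909283321}{92416} + 223758\right) \left(- \frac{1}{2300537}\right) = \frac{29588102649}{92416} \left(- \frac{1}{2300537}\right) = - \frac{29588102649}{212606427392}$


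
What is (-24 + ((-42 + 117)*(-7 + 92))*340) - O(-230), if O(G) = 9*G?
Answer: 2169546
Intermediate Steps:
(-24 + ((-42 + 117)*(-7 + 92))*340) - O(-230) = (-24 + ((-42 + 117)*(-7 + 92))*340) - 9*(-230) = (-24 + (75*85)*340) - 1*(-2070) = (-24 + 6375*340) + 2070 = (-24 + 2167500) + 2070 = 2167476 + 2070 = 2169546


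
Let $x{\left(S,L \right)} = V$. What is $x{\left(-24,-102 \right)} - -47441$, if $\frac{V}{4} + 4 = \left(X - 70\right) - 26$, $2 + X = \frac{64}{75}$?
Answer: $\frac{3527731}{75} \approx 47036.0$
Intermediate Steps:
$X = - \frac{86}{75}$ ($X = -2 + \frac{64}{75} = - \frac{86}{75} \approx -1.1467$)
$V = - \frac{30344}{75}$ ($V = -16 + 4 \left(\left(- \frac{86}{75} - 70\right) - 26\right) = -16 + 4 \left(- \frac{5336}{75} - 26\right) = -16 + 4 \left(- \frac{7286}{75}\right) = -16 - \frac{29144}{75} = - \frac{30344}{75} \approx -404.59$)
$x{\left(S,L \right)} = - \frac{30344}{75}$
$x{\left(-24,-102 \right)} - -47441 = - \frac{30344}{75} - -47441 = - \frac{30344}{75} + 47441 = \frac{3527731}{75}$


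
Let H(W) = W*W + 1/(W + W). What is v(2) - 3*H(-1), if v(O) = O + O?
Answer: 5/2 ≈ 2.5000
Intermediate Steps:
H(W) = W² + 1/(2*W)
v(O) = 2*O
v(2) - 3*H(-1) = 2*2 - 3*(½ + (-1)³)/(-1) = 4 - (-3)*(½ - 1) = 4 - (-3)*(-1)/2 = 4 - 3*½ = 4 - 3/2 = 5/2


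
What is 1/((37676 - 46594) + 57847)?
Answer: 1/48929 ≈ 2.0438e-5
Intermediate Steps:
1/((37676 - 46594) + 57847) = 1/(-8918 + 57847) = 1/48929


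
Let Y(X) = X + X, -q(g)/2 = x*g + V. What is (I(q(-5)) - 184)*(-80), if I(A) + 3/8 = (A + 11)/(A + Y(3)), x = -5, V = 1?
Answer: 337610/23 ≈ 14679.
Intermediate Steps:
q(g) = -2 + 10*g (q(g) = -2*(-5*g + 1) = -2*(1 - 5*g) = -2 + 10*g)
Y(X) = 2*X
I(A) = -3/8 + (11 + A)/(6 + A) (I(A) = -3/8 + (A + 11)/(A + 2*3) = -3/8 + (11 + A)/(A + 6) = -3/8 + (11 + A)/(6 + A))
(I(q(-5)) - 184)*(-80) = (5*(14 + (-2 + 10*(-5)))/(8*(6 + (-2 + 10*(-5)))) - 184)*(-80) = (5*(14 + (-2 - 50))/(8*(6 + (-2 - 50))) - 184)*(-80) = (5*(14 - 52)/(8*(6 - 52)) - 184)*(-80) = ((5/8)*(-38)/(-46) - 184)*(-80) = ((5/8)*(-1/46)*(-38) - 184)*(-80) = (95/184 - 184)*(-80) = -33761/184*(-80) = 337610/23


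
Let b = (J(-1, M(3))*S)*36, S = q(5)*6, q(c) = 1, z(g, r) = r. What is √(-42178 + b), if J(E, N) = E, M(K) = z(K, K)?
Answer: I*√42394 ≈ 205.9*I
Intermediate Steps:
M(K) = K
S = 6 (S = 1*6 = 6)
b = -216 (b = -1*6*36 = -6*36 = -216)
√(-42178 + b) = √(-42178 - 216) = √(-42394) = I*√42394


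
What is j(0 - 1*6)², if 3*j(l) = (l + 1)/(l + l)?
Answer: 25/1296 ≈ 0.019290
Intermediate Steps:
j(l) = (1 + l)/(6*l) (j(l) = ((l + 1)/(l + l))/3 = ((1 + l)/((2*l)))/3 = ((1 + l)*(1/(2*l)))/3 = ((1 + l)/(2*l))/3 = (1 + l)/(6*l))
j(0 - 1*6)² = ((1 + (0 - 1*6))/(6*(0 - 1*6)))² = ((1 + (0 - 6))/(6*(0 - 6)))² = ((⅙)*(1 - 6)/(-6))² = ((⅙)*(-⅙)*(-5))² = (5/36)² = 25/1296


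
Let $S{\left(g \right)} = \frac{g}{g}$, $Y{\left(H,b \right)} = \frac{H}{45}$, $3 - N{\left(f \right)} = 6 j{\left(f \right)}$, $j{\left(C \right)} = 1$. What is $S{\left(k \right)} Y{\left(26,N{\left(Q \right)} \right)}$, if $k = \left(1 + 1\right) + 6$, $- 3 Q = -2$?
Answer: $\frac{26}{45} \approx 0.57778$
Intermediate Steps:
$Q = \frac{2}{3}$ ($Q = \left(- \frac{1}{3}\right) \left(-2\right) = \frac{2}{3} \approx 0.66667$)
$N{\left(f \right)} = -3$ ($N{\left(f \right)} = 3 - 6 \cdot 1 = 3 - 6 = -3$)
$Y{\left(H,b \right)} = \frac{H}{45}$ ($Y{\left(H,b \right)} = H \frac{1}{45} = \frac{H}{45}$)
$k = 8$ ($k = 2 + 6 = 8$)
$S{\left(g \right)} = 1$
$S{\left(k \right)} Y{\left(26,N{\left(Q \right)} \right)} = 1 \cdot \frac{1}{45} \cdot 26 = 1 \cdot \frac{26}{45} = \frac{26}{45}$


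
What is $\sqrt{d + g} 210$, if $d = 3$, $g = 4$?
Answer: $210 \sqrt{7} \approx 555.61$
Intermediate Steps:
$\sqrt{d + g} 210 = \sqrt{3 + 4} \cdot 210 = \sqrt{7} \cdot 210 = 210 \sqrt{7}$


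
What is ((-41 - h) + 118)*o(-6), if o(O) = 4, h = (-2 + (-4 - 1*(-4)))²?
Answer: 292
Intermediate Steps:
h = 4 (h = (-2 + (-4 + 4))² = (-2 + 0)² = (-2)² = 4)
((-41 - h) + 118)*o(-6) = ((-41 - 1*4) + 118)*4 = ((-41 - 4) + 118)*4 = (-45 + 118)*4 = 73*4 = 292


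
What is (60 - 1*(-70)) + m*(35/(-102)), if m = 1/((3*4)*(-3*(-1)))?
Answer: 477325/3672 ≈ 129.99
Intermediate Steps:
m = 1/36 (m = 1/(12*3) = 1/36 ≈ 0.027778)
(60 - 1*(-70)) + m*(35/(-102)) = (60 - 1*(-70)) + (35/(-102))/36 = (60 + 70) + (35*(-1/102))/36 = 130 + (1/36)*(-35/102) = 130 - 35/3672 = 477325/3672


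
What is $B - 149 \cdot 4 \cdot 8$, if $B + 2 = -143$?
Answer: $-4913$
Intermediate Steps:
$B = -145$ ($B = -2 - 143 = -145$)
$B - 149 \cdot 4 \cdot 8 = -145 - 149 \cdot 4 \cdot 8 = -145 - 4768 = -4913$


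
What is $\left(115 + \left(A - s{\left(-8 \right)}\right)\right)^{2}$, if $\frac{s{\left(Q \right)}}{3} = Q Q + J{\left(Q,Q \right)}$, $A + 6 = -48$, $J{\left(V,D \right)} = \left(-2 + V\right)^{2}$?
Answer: $185761$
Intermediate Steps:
$A = -54$ ($A = -6 - 48 = -54$)
$s{\left(Q \right)} = 3 Q^{2} + 3 \left(-2 + Q\right)^{2}$ ($s{\left(Q \right)} = 3 \left(Q Q + \left(-2 + Q\right)^{2}\right) = 3 \left(Q^{2} + \left(-2 + Q\right)^{2}\right) = 3 Q^{2} + 3 \left(-2 + Q\right)^{2}$)
$\left(115 + \left(A - s{\left(-8 \right)}\right)\right)^{2} = \left(115 - \left(54 + 192 + 3 \left(-2 - 8\right)^{2}\right)\right)^{2} = \left(115 - \left(54 + 192 + 300\right)\right)^{2} = \left(115 - \left(246 + 300\right)\right)^{2} = \left(115 - 546\right)^{2} = \left(-431\right)^{2} = 185761$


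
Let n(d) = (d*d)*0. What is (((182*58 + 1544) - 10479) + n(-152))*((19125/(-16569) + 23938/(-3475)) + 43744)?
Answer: 453555301002707/6397475 ≈ 7.0896e+7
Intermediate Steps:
n(d) = 0 (n(d) = d²*0 = 0)
(((182*58 + 1544) - 10479) + n(-152))*((19125/(-16569) + 23938/(-3475)) + 43744) = (((182*58 + 1544) - 10479) + 0)*((19125/(-16569) + 23938/(-3475)) + 43744) = (((10556 + 1544) - 10479) + 0)*((19125*(-1/16569) + 23938*(-1/3475)) + 43744) = ((12100 - 10479) + 0)*((-2125/1841 - 23938/3475) + 43744) = (1621 + 0)*(-51454233/6397475 + 43744) = 1621*(279799692167/6397475) = 453555301002707/6397475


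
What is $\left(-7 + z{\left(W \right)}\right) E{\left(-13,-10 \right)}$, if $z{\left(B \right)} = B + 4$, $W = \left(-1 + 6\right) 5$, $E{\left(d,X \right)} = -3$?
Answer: $-66$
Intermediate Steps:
$W = 25$ ($W = 5 \cdot 5 = 25$)
$z{\left(B \right)} = 4 + B$
$\left(-7 + z{\left(W \right)}\right) E{\left(-13,-10 \right)} = \left(-7 + \left(4 + 25\right)\right) \left(-3\right) = \left(-7 + 29\right) \left(-3\right) = 22 \left(-3\right) = -66$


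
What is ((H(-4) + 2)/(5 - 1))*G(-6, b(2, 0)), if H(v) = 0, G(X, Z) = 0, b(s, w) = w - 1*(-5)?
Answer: 0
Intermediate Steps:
b(s, w) = 5 + w (b(s, w) = w + 5 = 5 + w)
((H(-4) + 2)/(5 - 1))*G(-6, b(2, 0)) = ((0 + 2)/(5 - 1))*0 = (2/4)*0 = (2*(1/4))*0 = (1/2)*0 = 0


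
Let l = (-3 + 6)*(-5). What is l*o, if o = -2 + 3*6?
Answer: -240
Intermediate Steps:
l = -15 (l = 3*(-5) = -15)
o = 16 (o = -2 + 18 = 16)
l*o = -15*16 = -240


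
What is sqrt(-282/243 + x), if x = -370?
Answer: 4*I*sqrt(1879)/9 ≈ 19.266*I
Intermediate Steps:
sqrt(-282/243 + x) = sqrt(-282/243 - 370) = sqrt(-282*1/243 - 370) = sqrt(-94/81 - 370) = sqrt(-30064/81) = 4*I*sqrt(1879)/9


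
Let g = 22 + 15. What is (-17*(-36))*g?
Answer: 22644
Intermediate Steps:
g = 37
(-17*(-36))*g = -17*(-36)*37 = 612*37 = 22644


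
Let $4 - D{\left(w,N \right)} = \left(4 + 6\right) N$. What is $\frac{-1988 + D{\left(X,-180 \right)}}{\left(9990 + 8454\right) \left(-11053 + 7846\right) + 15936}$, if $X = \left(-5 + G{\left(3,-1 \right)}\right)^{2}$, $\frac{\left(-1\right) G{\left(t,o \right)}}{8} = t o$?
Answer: $\frac{46}{14783493} \approx 3.1116 \cdot 10^{-6}$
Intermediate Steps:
$G{\left(t,o \right)} = - 8 o t$ ($G{\left(t,o \right)} = - 8 t o = - 8 o t$)
$X = 361$ ($X = \left(-5 - \left(-8\right) 3\right)^{2} = \left(-5 + 24\right)^{2} = 19^{2} = 361$)
$D{\left(w,N \right)} = 4 - 10 N$ ($D{\left(w,N \right)} = 4 - \left(4 + 6\right) N = 4 - 10 N$)
$\frac{-1988 + D{\left(X,-180 \right)}}{\left(9990 + 8454\right) \left(-11053 + 7846\right) + 15936} = \frac{-1988 + \left(4 - -1800\right)}{\left(9990 + 8454\right) \left(-11053 + 7846\right) + 15936} = \frac{-1988 + \left(4 + 1800\right)}{18444 \left(-3207\right) + 15936} = \frac{-1988 + 1804}{-59149908 + 15936} = - \frac{184}{-59133972} = \left(-184\right) \left(- \frac{1}{59133972}\right) = \frac{46}{14783493}$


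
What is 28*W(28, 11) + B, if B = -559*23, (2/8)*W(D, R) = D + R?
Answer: -8489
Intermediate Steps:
W(D, R) = 4*D + 4*R (W(D, R) = 4*(D + R) = 4*D + 4*R)
B = -12857
28*W(28, 11) + B = 28*(4*28 + 4*11) - 12857 = 28*(112 + 44) - 12857 = 28*156 - 12857 = 4368 - 12857 = -8489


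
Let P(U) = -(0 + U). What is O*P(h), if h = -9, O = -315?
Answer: -2835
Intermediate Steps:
P(U) = -U
O*P(h) = -(-315)*(-9) = -315*9 = -2835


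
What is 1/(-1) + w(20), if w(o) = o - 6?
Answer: 13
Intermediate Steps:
w(o) = -6 + o
1/(-1) + w(20) = 1/(-1) + (-6 + 20) = -1 + 14 = 13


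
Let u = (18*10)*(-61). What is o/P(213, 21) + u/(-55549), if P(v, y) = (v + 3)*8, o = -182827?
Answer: -10136883583/95988672 ≈ -105.60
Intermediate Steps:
P(v, y) = 24 + 8*v (P(v, y) = (3 + v)*8 = 24 + 8*v)
u = -10980 (u = 180*(-61) = -10980)
o/P(213, 21) + u/(-55549) = -182827/(24 + 8*213) - 10980/(-55549) = -182827/(24 + 1704) - 10980*(-1/55549) = -182827/1728 + 10980/55549 = -10136883583/95988672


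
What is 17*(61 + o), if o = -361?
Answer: -5100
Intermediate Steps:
17*(61 + o) = 17*(61 - 361) = 17*(-300) = -5100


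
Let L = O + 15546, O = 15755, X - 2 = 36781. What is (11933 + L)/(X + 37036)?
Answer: 43234/73819 ≈ 0.58568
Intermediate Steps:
X = 36783 (X = 2 + 36781 = 36783)
L = 31301 (L = 15755 + 15546 = 31301)
(11933 + L)/(X + 37036) = (11933 + 31301)/(36783 + 37036) = 43234/73819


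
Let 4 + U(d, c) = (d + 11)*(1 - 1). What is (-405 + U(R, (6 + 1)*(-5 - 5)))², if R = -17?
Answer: 167281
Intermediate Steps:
U(d, c) = -4 (U(d, c) = -4 + (d + 11)*(1 - 1) = -4 + (11 + d)*0 = -4 + 0 = -4)
(-405 + U(R, (6 + 1)*(-5 - 5)))² = (-405 - 4)² = (-409)² = 167281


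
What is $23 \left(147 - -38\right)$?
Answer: $4255$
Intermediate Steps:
$23 \left(147 - -38\right) = 23 \left(147 + 38\right) = 23 \cdot 185 = 4255$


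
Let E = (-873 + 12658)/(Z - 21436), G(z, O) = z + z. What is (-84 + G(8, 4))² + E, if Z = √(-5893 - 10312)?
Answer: 2124560000564/459518301 - 11785*I*√16205/459518301 ≈ 4623.5 - 0.0032648*I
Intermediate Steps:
G(z, O) = 2*z
Z = I*√16205 (Z = √(-16205) = I*√16205 ≈ 127.3*I)
E = 11785/(-21436 + I*√16205) (E = (-873 + 12658)/(I*√16205 - 21436) = 11785/(-21436 + I*√16205) ≈ -0.54976 - 0.0032648*I)
(-84 + G(8, 4))² + E = (-84 + 2*8)² + (-252623260/459518301 - 11785*I*√16205/459518301) = (-84 + 16)² + (-252623260/459518301 - 11785*I*√16205/459518301) = (-68)² + (-252623260/459518301 - 11785*I*√16205/459518301) = 4624 + (-252623260/459518301 - 11785*I*√16205/459518301) = 2124560000564/459518301 - 11785*I*√16205/459518301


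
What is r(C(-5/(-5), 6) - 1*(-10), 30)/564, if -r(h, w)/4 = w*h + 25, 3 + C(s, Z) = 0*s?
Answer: -5/3 ≈ -1.6667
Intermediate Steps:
C(s, Z) = -3 (C(s, Z) = -3 + 0*s = -3 + 0 = -3)
r(h, w) = -100 - 4*h*w (r(h, w) = -4*(w*h + 25) = -4*(h*w + 25) = -4*(25 + h*w) = -100 - 4*h*w)
r(C(-5/(-5), 6) - 1*(-10), 30)/564 = (-100 - 4*(-3 - 1*(-10))*30)/564 = (-100 - 4*(-3 + 10)*30)*(1/564) = (-100 - 4*7*30)*(1/564) = (-100 - 840)*(1/564) = -940*1/564 = -5/3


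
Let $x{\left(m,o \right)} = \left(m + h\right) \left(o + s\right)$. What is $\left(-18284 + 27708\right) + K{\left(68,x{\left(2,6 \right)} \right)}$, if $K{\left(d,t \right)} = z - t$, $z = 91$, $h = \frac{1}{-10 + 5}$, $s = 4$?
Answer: $9497$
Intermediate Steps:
$h = - \frac{1}{5}$ ($h = \frac{1}{-5} = - \frac{1}{5} \approx -0.2$)
$x{\left(m,o \right)} = \left(4 + o\right) \left(- \frac{1}{5} + m\right)$ ($x{\left(m,o \right)} = \left(m - \frac{1}{5}\right) \left(o + 4\right) = \left(- \frac{1}{5} + m\right) \left(4 + o\right) = \left(4 + o\right) \left(- \frac{1}{5} + m\right)$)
$K{\left(d,t \right)} = 91 - t$
$\left(-18284 + 27708\right) + K{\left(68,x{\left(2,6 \right)} \right)} = \left(-18284 + 27708\right) - \left(- \frac{459}{5} + 8 + \frac{54}{5}\right) = 9424 + \left(91 - \left(- \frac{4}{5} + 8 - \frac{6}{5} + 12\right)\right) = 9424 + \left(91 - 18\right) = 9424 + 73 = 9497$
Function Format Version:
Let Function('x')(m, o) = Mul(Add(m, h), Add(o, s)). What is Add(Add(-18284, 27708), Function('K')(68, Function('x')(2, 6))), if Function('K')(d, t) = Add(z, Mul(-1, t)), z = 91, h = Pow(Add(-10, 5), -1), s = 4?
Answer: 9497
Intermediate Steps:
h = Rational(-1, 5) (h = Pow(-5, -1) = Rational(-1, 5) ≈ -0.20000)
Function('x')(m, o) = Mul(Add(4, o), Add(Rational(-1, 5), m)) (Function('x')(m, o) = Mul(Add(m, Rational(-1, 5)), Add(o, 4)) = Mul(Add(Rational(-1, 5), m), Add(4, o)) = Mul(Add(4, o), Add(Rational(-1, 5), m)))
Function('K')(d, t) = Add(91, Mul(-1, t))
Add(Add(-18284, 27708), Function('K')(68, Function('x')(2, 6))) = Add(Add(-18284, 27708), Add(91, Mul(-1, Add(Rational(-4, 5), Mul(4, 2), Mul(Rational(-1, 5), 6), Mul(2, 6))))) = Add(9424, Add(91, Mul(-1, Add(Rational(-4, 5), 8, Rational(-6, 5), 12)))) = Add(9424, Add(91, Mul(-1, 18))) = Add(9424, Add(91, -18)) = Add(9424, 73) = 9497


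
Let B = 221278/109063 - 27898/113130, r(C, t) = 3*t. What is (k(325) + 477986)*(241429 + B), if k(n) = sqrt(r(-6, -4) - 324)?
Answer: 711923041621993388468/6169148595 + 5957689485650152*I*sqrt(21)/6169148595 ≈ 1.154e+11 + 4.4255e+6*I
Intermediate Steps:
B = 10995270283/6169148595 (B = 221278*(1/109063) - 27898*1/113130 = 221278/109063 - 13949/56565 = 10995270283/6169148595 ≈ 1.7823)
k(n) = 4*I*sqrt(21) (k(n) = sqrt(3*(-4) - 324) = sqrt(-12 - 324) = sqrt(-336) = 4*I*sqrt(21))
(k(325) + 477986)*(241429 + B) = (4*I*sqrt(21) + 477986)*(241429 + 10995270283/6169148595) = (477986 + 4*I*sqrt(21))*(1489422371412538/6169148595) = 711923041621993388468/6169148595 + 5957689485650152*I*sqrt(21)/6169148595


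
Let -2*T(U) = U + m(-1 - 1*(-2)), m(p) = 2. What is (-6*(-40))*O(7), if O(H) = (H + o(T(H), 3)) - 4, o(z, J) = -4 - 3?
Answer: -960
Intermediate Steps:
T(U) = -1 - U/2 (T(U) = -(U + 2)/2 = -(2 + U)/2 = -1 - U/2)
o(z, J) = -7
O(H) = -11 + H (O(H) = (H - 7) - 4 = (-7 + H) - 4 = -11 + H)
(-6*(-40))*O(7) = (-6*(-40))*(-11 + 7) = 240*(-4) = -960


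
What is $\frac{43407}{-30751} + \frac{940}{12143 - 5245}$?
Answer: $- \frac{19322539}{15151457} \approx -1.2753$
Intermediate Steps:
$\frac{43407}{-30751} + \frac{940}{12143 - 5245} = 43407 \left(- \frac{1}{30751}\right) + \frac{940}{12143 - 5245} = - \frac{6201}{4393} + \frac{940}{6898} = - \frac{6201}{4393} + 940 \cdot \frac{1}{6898} = - \frac{6201}{4393} + \frac{470}{3449} = - \frac{19322539}{15151457}$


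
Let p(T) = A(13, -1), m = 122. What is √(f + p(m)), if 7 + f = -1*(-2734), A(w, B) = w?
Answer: 2*√685 ≈ 52.345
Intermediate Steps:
p(T) = 13
f = 2727 (f = -7 - 1*(-2734) = -7 + 2734 = 2727)
√(f + p(m)) = √(2727 + 13) = √2740 = 2*√685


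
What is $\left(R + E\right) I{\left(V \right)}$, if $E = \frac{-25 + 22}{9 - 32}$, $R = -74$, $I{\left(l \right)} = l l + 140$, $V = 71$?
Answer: $- \frac{8802519}{23} \approx -3.8272 \cdot 10^{5}$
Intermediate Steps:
$I{\left(l \right)} = 140 + l^{2}$ ($I{\left(l \right)} = l^{2} + 140 = 140 + l^{2}$)
$E = \frac{3}{23}$ ($E = - \frac{3}{-23} = \left(-3\right) \left(- \frac{1}{23}\right) = \frac{3}{23} \approx 0.13043$)
$\left(R + E\right) I{\left(V \right)} = \left(-74 + \frac{3}{23}\right) \left(140 + 71^{2}\right) = - \frac{1699 \left(140 + 5041\right)}{23} = \left(- \frac{1699}{23}\right) 5181 = - \frac{8802519}{23}$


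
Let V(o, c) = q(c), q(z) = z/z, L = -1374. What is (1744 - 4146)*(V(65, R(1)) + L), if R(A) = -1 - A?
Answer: 3297946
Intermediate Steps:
q(z) = 1
V(o, c) = 1
(1744 - 4146)*(V(65, R(1)) + L) = (1744 - 4146)*(1 - 1374) = -2402*(-1373) = 3297946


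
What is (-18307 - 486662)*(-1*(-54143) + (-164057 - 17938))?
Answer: 64561296588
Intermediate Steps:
(-18307 - 486662)*(-1*(-54143) + (-164057 - 17938)) = -504969*(54143 - 181995) = -504969*(-127852) = 64561296588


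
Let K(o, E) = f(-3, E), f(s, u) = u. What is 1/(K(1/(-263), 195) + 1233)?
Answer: 1/1428 ≈ 0.00070028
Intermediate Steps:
K(o, E) = E
1/(K(1/(-263), 195) + 1233) = 1/(195 + 1233) = 1/1428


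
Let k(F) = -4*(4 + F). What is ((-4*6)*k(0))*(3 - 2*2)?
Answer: -384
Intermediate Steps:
k(F) = -16 - 4*F
((-4*6)*k(0))*(3 - 2*2) = ((-4*6)*(-16 - 4*0))*(3 - 2*2) = (-24*(-16 + 0))*(3 - 4) = -24*(-16)*(-1) = 384*(-1) = -384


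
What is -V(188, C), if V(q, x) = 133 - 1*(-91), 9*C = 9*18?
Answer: -224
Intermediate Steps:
C = 18 (C = (9*18)/9 = (1/9)*162 = 18)
V(q, x) = 224 (V(q, x) = 133 + 91 = 224)
-V(188, C) = -1*224 = -224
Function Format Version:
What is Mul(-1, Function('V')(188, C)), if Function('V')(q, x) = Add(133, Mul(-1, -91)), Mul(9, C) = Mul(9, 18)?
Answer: -224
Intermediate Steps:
C = 18 (C = Mul(Rational(1, 9), Mul(9, 18)) = Mul(Rational(1, 9), 162) = 18)
Function('V')(q, x) = 224 (Function('V')(q, x) = Add(133, 91) = 224)
Mul(-1, Function('V')(188, C)) = Mul(-1, 224) = -224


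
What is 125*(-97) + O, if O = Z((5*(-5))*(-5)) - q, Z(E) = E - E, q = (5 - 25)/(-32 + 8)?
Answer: -72755/6 ≈ -12126.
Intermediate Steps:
q = 5/6 (q = -20/(-24) = -20*(-1/24) = 5/6 ≈ 0.83333)
Z(E) = 0
O = -5/6 (O = 0 - 1*5/6 = 0 - 5/6 = -5/6 ≈ -0.83333)
125*(-97) + O = 125*(-97) - 5/6 = -12125 - 5/6 = -72755/6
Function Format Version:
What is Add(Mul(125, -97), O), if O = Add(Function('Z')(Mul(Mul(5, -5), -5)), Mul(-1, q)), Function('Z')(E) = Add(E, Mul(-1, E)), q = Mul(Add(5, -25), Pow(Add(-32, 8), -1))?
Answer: Rational(-72755, 6) ≈ -12126.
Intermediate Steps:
q = Rational(5, 6) (q = Mul(-20, Pow(-24, -1)) = Mul(-20, Rational(-1, 24)) = Rational(5, 6) ≈ 0.83333)
Function('Z')(E) = 0
O = Rational(-5, 6) (O = Add(0, Mul(-1, Rational(5, 6))) = Add(0, Rational(-5, 6)) = Rational(-5, 6) ≈ -0.83333)
Add(Mul(125, -97), O) = Add(Mul(125, -97), Rational(-5, 6)) = Add(-12125, Rational(-5, 6)) = Rational(-72755, 6)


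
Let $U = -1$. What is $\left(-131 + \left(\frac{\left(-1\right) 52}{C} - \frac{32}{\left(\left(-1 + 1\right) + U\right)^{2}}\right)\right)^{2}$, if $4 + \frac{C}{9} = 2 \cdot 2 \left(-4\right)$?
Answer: $\frac{53611684}{2025} \approx 26475.0$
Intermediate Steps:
$C = -180$ ($C = -36 + 9 \cdot 2 \cdot 2 \left(-4\right) = -36 + 9 \cdot 4 \left(-4\right) = -36 + 9 \left(-16\right) = -36 - 144 = -180$)
$\left(-131 + \left(\frac{\left(-1\right) 52}{C} - \frac{32}{\left(\left(-1 + 1\right) + U\right)^{2}}\right)\right)^{2} = \left(-131 + \left(\frac{\left(-1\right) 52}{-180} - \frac{32}{\left(\left(-1 + 1\right) - 1\right)^{2}}\right)\right)^{2} = \left(-131 - \left(- \frac{13}{45} + \frac{32}{\left(0 - 1\right)^{2}}\right)\right)^{2} = \left(-131 + \left(\frac{13}{45} - \frac{32}{\left(-1\right)^{2}}\right)\right)^{2} = \left(-131 + \left(\frac{13}{45} - \frac{32}{1}\right)\right)^{2} = \left(-131 + \left(\frac{13}{45} - 32\right)\right)^{2} = \left(-131 - \frac{1427}{45}\right)^{2} = \left(- \frac{7322}{45}\right)^{2} = \frac{53611684}{2025}$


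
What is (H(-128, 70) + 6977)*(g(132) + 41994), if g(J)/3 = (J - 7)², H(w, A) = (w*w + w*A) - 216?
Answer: 1260606765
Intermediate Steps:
H(w, A) = -216 + w² + A*w (H(w, A) = (w² + A*w) - 216 = -216 + w² + A*w)
g(J) = 3*(-7 + J)² (g(J) = 3*(J - 7)² = 3*(-7 + J)²)
(H(-128, 70) + 6977)*(g(132) + 41994) = ((-216 + (-128)² + 70*(-128)) + 6977)*(3*(-7 + 132)² + 41994) = ((-216 + 16384 - 8960) + 6977)*(3*125² + 41994) = (7208 + 6977)*(3*15625 + 41994) = 14185*(46875 + 41994) = 14185*88869 = 1260606765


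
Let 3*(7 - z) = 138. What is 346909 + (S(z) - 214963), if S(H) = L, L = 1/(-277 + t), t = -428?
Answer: 93021929/705 ≈ 1.3195e+5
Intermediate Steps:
z = -39 (z = 7 - ⅓*138 = 7 - 46 = -39)
L = -1/705 (L = 1/(-277 - 428) = 1/(-705) = -1/705 ≈ -0.0014184)
S(H) = -1/705
346909 + (S(z) - 214963) = 346909 + (-1/705 - 214963) = 346909 - 151548916/705 = 93021929/705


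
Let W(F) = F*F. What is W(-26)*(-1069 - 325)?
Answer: -942344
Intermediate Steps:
W(F) = F²
W(-26)*(-1069 - 325) = (-26)²*(-1069 - 325) = 676*(-1394) = -942344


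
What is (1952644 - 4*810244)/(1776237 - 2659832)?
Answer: 1288332/883595 ≈ 1.4581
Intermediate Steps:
(1952644 - 4*810244)/(1776237 - 2659832) = (1952644 - 3240976)/(-883595) = -1288332*(-1/883595) = 1288332/883595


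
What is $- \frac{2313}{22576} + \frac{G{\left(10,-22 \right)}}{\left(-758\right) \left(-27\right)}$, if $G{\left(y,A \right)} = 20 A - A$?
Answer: $- \frac{28387313}{231020208} \approx -0.12288$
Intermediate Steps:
$G{\left(y,A \right)} = 19 A$
$- \frac{2313}{22576} + \frac{G{\left(10,-22 \right)}}{\left(-758\right) \left(-27\right)} = - \frac{2313}{22576} + \frac{19 \left(-22\right)}{\left(-758\right) \left(-27\right)} = \left(-2313\right) \frac{1}{22576} - \frac{418}{20466} = - \frac{2313}{22576} - \frac{209}{10233} = - \frac{28387313}{231020208}$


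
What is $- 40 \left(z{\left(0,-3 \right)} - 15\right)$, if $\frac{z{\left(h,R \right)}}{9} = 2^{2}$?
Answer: $-840$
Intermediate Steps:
$z{\left(h,R \right)} = 36$ ($z{\left(h,R \right)} = 9 \cdot 2^{2} = 9 \cdot 4 = 36$)
$- 40 \left(z{\left(0,-3 \right)} - 15\right) = - 40 \left(36 - 15\right) = \left(-40\right) 21 = -840$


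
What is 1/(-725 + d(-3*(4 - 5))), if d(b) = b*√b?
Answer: -725/525598 - 3*√3/525598 ≈ -0.0013893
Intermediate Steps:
d(b) = b^(3/2)
1/(-725 + d(-3*(4 - 5))) = 1/(-725 + (-3*(4 - 5))^(3/2)) = 1/(-725 + (-3*(-1))^(3/2)) = 1/(-725 + 3^(3/2)) = 1/(-725 + 3*√3)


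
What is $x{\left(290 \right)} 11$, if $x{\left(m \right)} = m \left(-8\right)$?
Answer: $-25520$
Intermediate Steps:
$x{\left(m \right)} = - 8 m$
$x{\left(290 \right)} 11 = \left(-8\right) 290 \cdot 11 = \left(-2320\right) 11 = -25520$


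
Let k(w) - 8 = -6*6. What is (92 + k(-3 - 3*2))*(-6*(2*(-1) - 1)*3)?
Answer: 3456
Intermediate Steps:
k(w) = -28 (k(w) = 8 - 6*6 = 8 - 36 = -28)
(92 + k(-3 - 3*2))*(-6*(2*(-1) - 1)*3) = (92 - 28)*(-6*(2*(-1) - 1)*3) = 64*(-6*(-2 - 1)*3) = 64*(-(-18)*3) = 64*(-6*(-9)) = 64*54 = 3456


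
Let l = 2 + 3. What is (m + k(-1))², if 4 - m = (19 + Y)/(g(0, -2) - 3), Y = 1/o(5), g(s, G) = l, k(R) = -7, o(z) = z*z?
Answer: 97969/625 ≈ 156.75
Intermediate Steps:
o(z) = z²
l = 5
g(s, G) = 5
Y = 1/25 (Y = 1/(5²) = 1/25 ≈ 0.040000)
m = -138/25 (m = 4 - (19 + 1/25)/(5 - 3) = 4 - 476/(25*2) = 4 - 1*238/25 = 4 - 238/25 = -138/25 ≈ -5.5200)
(m + k(-1))² = (-138/25 - 7)² = (-313/25)² = 97969/625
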